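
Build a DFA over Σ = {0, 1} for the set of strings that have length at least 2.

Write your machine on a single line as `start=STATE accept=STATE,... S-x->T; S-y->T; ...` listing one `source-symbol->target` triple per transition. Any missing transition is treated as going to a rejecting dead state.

start=q0; accept=q2,q3; q0-0->q1; q0-1->q1; q1-0->q2; q1-1->q2; q2-0->q3; q2-1->q3; q3-0->q3; q3-1->q3

Count input length up to 3: every symbol moves from q0 toward q3, which means 'more than 2' and absorbs. Accept from {q2, q3}.
4 states suffice.
        0   1  
>  q0   q1  q1 
   q1   q2  q2 
 * q2   q3  q3 
 * q3   q3  q3 
(> = start, * = accepting)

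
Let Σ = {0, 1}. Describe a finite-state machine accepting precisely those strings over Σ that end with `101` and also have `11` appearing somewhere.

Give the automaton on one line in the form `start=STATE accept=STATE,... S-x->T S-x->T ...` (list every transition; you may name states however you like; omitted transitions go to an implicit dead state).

Handle the two conditions separately and then intersect. The first has 4 states tracking how much of the suffix `101` has currently been matched; the second has 3 states tracking whether and how much of `11` has been seen. A product state is a pair (one from each), accepting exactly when both do. After merging equivalent states the machine shrinks.
With 6 states:
        0   1  
>  q0   q0  q1 
   q1   q0  q2 
   q2   q3  q2 
   q3   q4  q5 
   q4   q4  q2 
 * q5   q3  q2 
(> = start, * = accepting)

start=q0 accept=q5 q0-0->q0 q0-1->q1 q1-0->q0 q1-1->q2 q2-0->q3 q2-1->q2 q3-0->q4 q3-1->q5 q4-0->q4 q4-1->q2 q5-0->q3 q5-1->q2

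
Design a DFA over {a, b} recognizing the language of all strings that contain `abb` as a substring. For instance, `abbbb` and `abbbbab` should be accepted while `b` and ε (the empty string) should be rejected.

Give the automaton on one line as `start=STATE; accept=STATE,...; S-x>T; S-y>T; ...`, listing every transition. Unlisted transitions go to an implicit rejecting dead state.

start=q0; accept=q3; q0-a>q1; q0-b>q0; q1-a>q1; q1-b>q2; q2-a>q1; q2-b>q3; q3-a>q3; q3-b>q3

States q0..q2 record the length of the longest prefix of `abb` that matches the current input suffix. Reaching q3 means `abb` has been seen, and we stay there forever. Accept from q3.
        a   b  
>  q0   q1  q0 
   q1   q1  q2 
   q2   q1  q3 
 * q3   q3  q3 
(> = start, * = accepting)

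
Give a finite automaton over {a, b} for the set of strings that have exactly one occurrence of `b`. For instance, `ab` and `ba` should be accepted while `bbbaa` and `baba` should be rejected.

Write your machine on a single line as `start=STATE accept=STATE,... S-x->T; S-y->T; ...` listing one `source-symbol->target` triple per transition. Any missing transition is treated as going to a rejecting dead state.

Only the number of `b`s matters, and only up to 2. Make a chain s0 → s1 → s2 advanced by each `b` (with s2 absorbing); every other symbol self-loops. The accepting set is {s1}.
A 3-state machine:
        a   b  
>  s0   s0  s1 
 * s1   s1  s2 
   s2   s2  s2 
(> = start, * = accepting)

start=s0; accept=s1; s0-a->s0; s0-b->s1; s1-a->s1; s1-b->s2; s2-a->s2; s2-b->s2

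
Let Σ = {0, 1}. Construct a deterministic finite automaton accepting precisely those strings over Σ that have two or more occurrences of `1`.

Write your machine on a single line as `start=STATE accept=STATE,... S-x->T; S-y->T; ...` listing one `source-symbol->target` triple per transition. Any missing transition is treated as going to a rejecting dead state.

start=S0; accept=S2,S3; S0-0->S0; S0-1->S1; S1-0->S1; S1-1->S2; S2-0->S2; S2-1->S3; S3-0->S3; S3-1->S3

Count `1`s, saturating at 3: states S0 through S2 mean 0 through 2 `1`s seen; S3 means more than 2. Each `1` increments (capped at S3); other symbols loop. Accept from {S2, S3}.
A 4-state machine:
        0   1  
>  S0   S0  S1 
   S1   S1  S2 
 * S2   S2  S3 
 * S3   S3  S3 
(> = start, * = accepting)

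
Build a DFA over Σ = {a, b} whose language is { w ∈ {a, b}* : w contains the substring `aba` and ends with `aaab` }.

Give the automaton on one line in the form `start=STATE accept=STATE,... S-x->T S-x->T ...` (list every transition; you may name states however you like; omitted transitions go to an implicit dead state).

start=s0 accept=s7 s0-a->s1 s0-b->s0 s1-a->s1 s1-b->s2 s2-a->s3 s2-b->s0 s3-a->s4 s3-b->s5 s4-a->s6 s4-b->s5 s5-a->s3 s5-b->s5 s6-a->s6 s6-b->s7 s7-a->s3 s7-b->s5

Run two small machines in parallel and take their product. The first has 4 states tracking whether and how much of `aba` has been seen; the second has 5 states tracking how much of the suffix `aaab` has currently been matched. A product state is a pair (one from each), accepting exactly when both do. Minimizing collapses redundant product states.
8 states suffice.
        a   b  
>  s0   s1  s0 
   s1   s1  s2 
   s2   s3  s0 
   s3   s4  s5 
   s4   s6  s5 
   s5   s3  s5 
   s6   s6  s7 
 * s7   s3  s5 
(> = start, * = accepting)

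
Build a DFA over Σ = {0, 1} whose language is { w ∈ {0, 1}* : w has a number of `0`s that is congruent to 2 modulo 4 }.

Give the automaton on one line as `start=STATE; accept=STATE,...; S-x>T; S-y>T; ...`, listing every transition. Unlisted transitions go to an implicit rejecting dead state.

Keep the running count of `0`s modulo 4: each `0` advances along the cycle S0 → S1 → S2 → S3 → S0 while other symbols loop. Accept at S2.
With 4 states:
        0   1  
>  S0   S1  S0 
   S1   S2  S1 
 * S2   S3  S2 
   S3   S0  S3 
(> = start, * = accepting)

start=S0; accept=S2; S0-0>S1; S0-1>S0; S1-0>S2; S1-1>S1; S2-0>S3; S2-1>S2; S3-0>S0; S3-1>S3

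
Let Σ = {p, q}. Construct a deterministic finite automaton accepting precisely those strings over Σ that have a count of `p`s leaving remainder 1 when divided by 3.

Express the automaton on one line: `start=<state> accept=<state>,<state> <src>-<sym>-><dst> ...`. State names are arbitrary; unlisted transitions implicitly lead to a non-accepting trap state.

Keep the running count of `p`s modulo 3: each `p` advances along the cycle A → B → C → A while other symbols loop. Accept at B.
With 3 states:
       p  q 
>  A   B  A 
 * B   C  B 
   C   A  C 
(> = start, * = accepting)

start=A accept=B A-p->B A-q->A B-p->C B-q->B C-p->A C-q->C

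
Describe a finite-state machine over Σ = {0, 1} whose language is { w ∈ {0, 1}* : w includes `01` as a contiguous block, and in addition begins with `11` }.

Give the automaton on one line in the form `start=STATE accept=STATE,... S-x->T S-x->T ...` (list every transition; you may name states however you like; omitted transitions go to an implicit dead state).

start=q0 accept=q6 q0-0->q1 q0-1->q2 q1-0->q1 q1-1->q3 q2-0->q1 q2-1->q4 q3-0->q3 q3-1->q3 q4-0->q5 q4-1->q4 q5-0->q5 q5-1->q6 q6-0->q6 q6-1->q6

Handle the two conditions separately and then intersect. The first has 3 states tracking whether and how much of `01` has been seen; the second has 4 states tracking whether the input so far still matches the prefix `11`. A product state is a pair (one from each), accepting exactly when both do.
        0   1  
>  q0   q1  q2 
   q1   q1  q3 
   q2   q1  q4 
   q3   q3  q3 
   q4   q5  q4 
   q5   q5  q6 
 * q6   q6  q6 
(> = start, * = accepting)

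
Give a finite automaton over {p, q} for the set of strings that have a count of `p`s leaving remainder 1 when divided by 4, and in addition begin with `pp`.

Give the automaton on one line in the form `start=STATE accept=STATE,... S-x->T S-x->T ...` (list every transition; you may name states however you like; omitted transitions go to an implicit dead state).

Build one automaton per condition and run them in lockstep. The first has 4 states tracking the count of `p`s modulo 4; the second has 4 states tracking whether the input so far still matches the prefix `pp`. A product state is a pair (one from each), accepting exactly when both do. Minimizing collapses redundant product states.
A 7-state machine:
        p   q  
>  s0   s1  s2 
   s1   s3  s2 
   s2   s2  s2 
   s3   s4  s3 
   s4   s5  s4 
   s5   s6  s5 
 * s6   s3  s6 
(> = start, * = accepting)

start=s0 accept=s6 s0-p->s1 s0-q->s2 s1-p->s3 s1-q->s2 s2-p->s2 s2-q->s2 s3-p->s4 s3-q->s3 s4-p->s5 s4-q->s4 s5-p->s6 s5-q->s5 s6-p->s3 s6-q->s6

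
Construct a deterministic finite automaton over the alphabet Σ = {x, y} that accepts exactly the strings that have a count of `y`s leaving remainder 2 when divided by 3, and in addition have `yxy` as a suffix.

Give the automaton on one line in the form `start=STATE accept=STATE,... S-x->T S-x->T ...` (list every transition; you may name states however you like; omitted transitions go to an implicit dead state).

Handle the two conditions separately and then intersect. The first has 3 states tracking the count of `y`s modulo 3; the second has 4 states tracking how much of the suffix `yxy` has currently been matched. A product state is a pair (one from each), accepting exactly when both do. Equivalent product states are then merged.
A 6-state machine:
       x  y 
>  A   A  B 
   B   C  D 
   C   E  F 
   D   D  A 
   E   E  D 
 * F   D  A 
(> = start, * = accepting)

start=A accept=F A-x->A A-y->B B-x->C B-y->D C-x->E C-y->F D-x->D D-y->A E-x->E E-y->D F-x->D F-y->A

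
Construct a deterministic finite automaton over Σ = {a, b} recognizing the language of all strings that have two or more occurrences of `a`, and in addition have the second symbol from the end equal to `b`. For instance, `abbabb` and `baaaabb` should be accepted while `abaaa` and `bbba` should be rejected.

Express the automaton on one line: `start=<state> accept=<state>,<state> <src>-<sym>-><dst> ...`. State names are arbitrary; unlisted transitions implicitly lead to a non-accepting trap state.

start=q0 accept=q5,q6 q0-a->q1 q0-b->q0 q1-a->q2 q1-b->q3 q2-a->q2 q2-b->q4 q3-a->q5 q3-b->q3 q4-a->q5 q4-b->q6 q5-a->q2 q5-b->q4 q6-a->q5 q6-b->q6

Build one automaton per condition and run them in lockstep. The first has 4 states tracking the count of `a`s, saturating at 3; the second has 7 states tracking the last 2 symbols read. A product state is a pair (one from each), accepting exactly when both do. Equivalent product states are then merged.
A 7-state machine:
        a   b  
>  q0   q1  q0 
   q1   q2  q3 
   q2   q2  q4 
   q3   q5  q3 
   q4   q5  q6 
 * q5   q2  q4 
 * q6   q5  q6 
(> = start, * = accepting)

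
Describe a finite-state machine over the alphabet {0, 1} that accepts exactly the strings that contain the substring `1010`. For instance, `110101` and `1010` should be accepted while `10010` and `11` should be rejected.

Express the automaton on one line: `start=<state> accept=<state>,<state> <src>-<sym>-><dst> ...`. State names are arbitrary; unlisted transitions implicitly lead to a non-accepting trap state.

States S0..S3 record the length of the longest prefix of `1010` that matches the current input suffix. Reaching S4 means `1010` has been seen, and we stay there forever. Accept from S4.
        0   1  
>  S0   S0  S1 
   S1   S2  S1 
   S2   S0  S3 
   S3   S4  S1 
 * S4   S4  S4 
(> = start, * = accepting)

start=S0 accept=S4 S0-0->S0 S0-1->S1 S1-0->S2 S1-1->S1 S2-0->S0 S2-1->S3 S3-0->S4 S3-1->S1 S4-0->S4 S4-1->S4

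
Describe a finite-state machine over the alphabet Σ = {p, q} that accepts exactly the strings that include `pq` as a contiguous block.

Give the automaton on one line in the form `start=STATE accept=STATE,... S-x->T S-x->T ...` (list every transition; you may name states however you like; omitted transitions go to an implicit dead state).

States s0..s1 record the length of the longest prefix of `pq` that matches the current input suffix. Reaching s2 means `pq` has been seen, and we stay there forever. Accept from s2.
3 states suffice.
        p   q  
>  s0   s1  s0 
   s1   s1  s2 
 * s2   s2  s2 
(> = start, * = accepting)

start=s0 accept=s2 s0-p->s1 s0-q->s0 s1-p->s1 s1-q->s2 s2-p->s2 s2-q->s2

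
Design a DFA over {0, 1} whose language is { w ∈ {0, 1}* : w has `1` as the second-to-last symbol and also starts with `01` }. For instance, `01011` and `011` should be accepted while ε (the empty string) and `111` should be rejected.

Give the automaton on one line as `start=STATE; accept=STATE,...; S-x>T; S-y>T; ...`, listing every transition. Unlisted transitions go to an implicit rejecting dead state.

start=s0; accept=s4,s5; s0-0>s1; s0-1>s2; s1-0>s2; s1-1>s3; s2-0>s2; s2-1>s2; s3-0>s4; s3-1>s5; s4-0>s6; s4-1>s3; s5-0>s4; s5-1>s5; s6-0>s6; s6-1>s3

Run two small machines in parallel and take their product. One (7 states) tracks the last 2 symbols read; the other (4 states) tracks whether the input so far still matches the prefix `01`. Each combined state is a pair, one component from each; accept when both components accept. Minimizing collapses redundant product states.
        0   1  
>  s0   s1  s2 
   s1   s2  s3 
   s2   s2  s2 
   s3   s4  s5 
 * s4   s6  s3 
 * s5   s4  s5 
   s6   s6  s3 
(> = start, * = accepting)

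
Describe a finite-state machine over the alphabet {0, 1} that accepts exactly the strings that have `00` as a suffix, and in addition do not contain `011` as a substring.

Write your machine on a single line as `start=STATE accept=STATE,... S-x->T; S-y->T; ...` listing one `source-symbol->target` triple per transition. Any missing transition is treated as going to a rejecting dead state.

start=A; accept=C; A-0->B; A-1->A; B-0->C; B-1->D; C-0->C; C-1->D; D-0->B; D-1->E; E-0->E; E-1->E

Handle the two conditions separately and then intersect. One (3 states) tracks how much of the suffix `00` has currently been matched; the other (4 states) tracks partial matches of the forbidden pattern `011`. Each combined state is a pair, one component from each; accept when both components accept. Equivalent product states are then merged.
5 states suffice.
       0  1 
>  A   B  A 
   B   C  D 
 * C   C  D 
   D   B  E 
   E   E  E 
(> = start, * = accepting)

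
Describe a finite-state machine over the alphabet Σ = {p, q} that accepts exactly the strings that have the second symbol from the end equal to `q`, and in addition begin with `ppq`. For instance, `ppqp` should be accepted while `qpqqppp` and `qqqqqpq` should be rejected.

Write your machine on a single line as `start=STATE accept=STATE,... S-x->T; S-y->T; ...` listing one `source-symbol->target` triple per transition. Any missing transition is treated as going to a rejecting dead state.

Run two small machines in parallel and take their product. One (7 states) tracks the last 2 symbols read; the other (5 states) tracks whether the input so far still matches the prefix `ppq`. Each combined state is a pair, one component from each; accept when both components accept. Minimizing collapses redundant product states.
8 states suffice.
       p  q 
>  A   B  C 
   B   D  C 
   C   C  C 
   D   C  E 
   E   F  G 
 * F   H  E 
 * G   F  G 
   H   H  E 
(> = start, * = accepting)

start=A; accept=F,G; A-p->B; A-q->C; B-p->D; B-q->C; C-p->C; C-q->C; D-p->C; D-q->E; E-p->F; E-q->G; F-p->H; F-q->E; G-p->F; G-q->G; H-p->H; H-q->E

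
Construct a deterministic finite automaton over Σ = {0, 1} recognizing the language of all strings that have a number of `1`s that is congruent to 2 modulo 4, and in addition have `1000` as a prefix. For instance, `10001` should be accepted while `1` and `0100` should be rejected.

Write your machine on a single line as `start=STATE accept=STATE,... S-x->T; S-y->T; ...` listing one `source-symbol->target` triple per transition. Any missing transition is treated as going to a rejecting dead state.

Run two small machines in parallel and take their product. One (4 states) tracks the count of `1`s modulo 4; the other (6 states) tracks whether the input so far still matches the prefix `1000`. Each combined state is a pair, one component from each; accept when both components accept. Minimizing collapses redundant product states.
With 9 states:
       0  1 
>  A   B  C 
   B   B  B 
   C   D  B 
   D   E  B 
   E   F  B 
   F   F  G 
 * G   G  H 
   H   H  I 
   I   I  F 
(> = start, * = accepting)

start=A; accept=G; A-0->B; A-1->C; B-0->B; B-1->B; C-0->D; C-1->B; D-0->E; D-1->B; E-0->F; E-1->B; F-0->F; F-1->G; G-0->G; G-1->H; H-0->H; H-1->I; I-0->I; I-1->F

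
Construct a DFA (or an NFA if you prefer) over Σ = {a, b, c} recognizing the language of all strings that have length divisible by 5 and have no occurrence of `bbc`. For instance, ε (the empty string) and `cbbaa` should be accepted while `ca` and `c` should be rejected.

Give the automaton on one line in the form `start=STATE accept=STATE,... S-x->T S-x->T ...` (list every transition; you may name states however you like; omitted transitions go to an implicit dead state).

start=S0 accept=S0,S13,S14 S0-a->S1 S0-b->S2 S0-c->S1 S1-a->S3 S1-b->S4 S1-c->S3 S2-a->S3 S2-b->S5 S2-c->S3 S3-a->S6 S3-b->S7 S3-c->S6 S4-a->S6 S4-b->S8 S4-c->S6 S5-a->S6 S5-b->S8 S5-c->S9 S6-a->S10 S6-b->S11 S6-c->S10 S7-a->S10 S7-b->S12 S7-c->S10 S8-a->S10 S8-b->S12 S8-c->S9 S9-a->S9 S9-b->S9 S9-c->S9 S10-a->S0 S10-b->S13 S10-c->S0 S11-a->S0 S11-b->S14 S11-c->S0 S12-a->S0 S12-b->S14 S12-c->S9 S13-a->S1 S13-b->S15 S13-c->S1 S14-a->S1 S14-b->S15 S14-c->S9 S15-a->S3 S15-b->S5 S15-c->S9

Run two small machines in parallel and take their product. The first has 5 states tracking the input length modulo 5; the second has 4 states tracking partial matches of the forbidden pattern `bbc`. A product state is a pair (one from each), accepting exactly when both do. Equivalent product states are then merged.
16 states suffice.
          a    b    c  
>* S0     S1   S2   S1 
   S1     S3   S4   S3 
   S2     S3   S5   S3 
   S3     S6   S7   S6 
   S4     S6   S8   S6 
   S5     S6   S8   S9 
   S6    S10  S11  S10 
   S7    S10  S12  S10 
   S8    S10  S12   S9 
   S9     S9   S9   S9 
   S10    S0  S13   S0 
   S11    S0  S14   S0 
   S12    S0  S14   S9 
 * S13    S1  S15   S1 
 * S14    S1  S15   S9 
   S15    S3   S5   S9 
(> = start, * = accepting)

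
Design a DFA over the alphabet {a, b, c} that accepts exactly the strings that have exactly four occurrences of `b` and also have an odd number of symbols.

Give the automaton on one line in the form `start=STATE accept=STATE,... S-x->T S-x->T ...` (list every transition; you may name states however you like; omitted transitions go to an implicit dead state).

start=q0 accept=q9 q0-a->q1 q0-b->q2 q0-c->q1 q1-a->q0 q1-b->q3 q1-c->q0 q2-a->q3 q2-b->q4 q2-c->q3 q3-a->q2 q3-b->q5 q3-c->q2 q4-a->q5 q4-b->q6 q4-c->q5 q5-a->q4 q5-b->q7 q5-c->q4 q6-a->q7 q6-b->q8 q6-c->q7 q7-a->q6 q7-b->q9 q7-c->q6 q8-a->q9 q8-b->q10 q8-c->q9 q9-a->q8 q9-b->q10 q9-c->q8 q10-a->q10 q10-b->q10 q10-c->q10

Build one automaton per condition and run them in lockstep. The first has 6 states tracking the count of `b`s, saturating at 5; the second has 2 states tracking the input length modulo 2. A product state is a pair (one from each), accepting exactly when both do. After merging equivalent states the machine shrinks.
          a    b    c  
>  q0     q1   q2   q1 
   q1     q0   q3   q0 
   q2     q3   q4   q3 
   q3     q2   q5   q2 
   q4     q5   q6   q5 
   q5     q4   q7   q4 
   q6     q7   q8   q7 
   q7     q6   q9   q6 
   q8     q9  q10   q9 
 * q9     q8  q10   q8 
   q10   q10  q10  q10 
(> = start, * = accepting)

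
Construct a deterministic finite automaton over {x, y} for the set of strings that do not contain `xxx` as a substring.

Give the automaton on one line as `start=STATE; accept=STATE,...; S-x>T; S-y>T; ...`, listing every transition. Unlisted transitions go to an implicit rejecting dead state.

Track partial matches of the forbidden pattern `xxx`. State D is a dead state reached once `xxx` has occurred; every other state accepts. A means no part of `xxx` is currently matched.
4 states suffice.
       x  y 
>* A   B  A 
 * B   C  A 
 * C   D  A 
   D   D  D 
(> = start, * = accepting)

start=A; accept=A,B,C; A-x>B; A-y>A; B-x>C; B-y>A; C-x>D; C-y>A; D-x>D; D-y>D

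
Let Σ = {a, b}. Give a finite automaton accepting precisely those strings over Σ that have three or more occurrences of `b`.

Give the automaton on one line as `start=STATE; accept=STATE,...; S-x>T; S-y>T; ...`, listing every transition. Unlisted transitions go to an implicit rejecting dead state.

Count `b`s, saturating at 4: states S0 through S3 mean 0 through 3 `b`s seen; S4 means more than 3. Each `b` increments (capped at S4); other symbols loop. Accept from {S3, S4}.
        a   b  
>  S0   S0  S1 
   S1   S1  S2 
   S2   S2  S3 
 * S3   S3  S4 
 * S4   S4  S4 
(> = start, * = accepting)

start=S0; accept=S3,S4; S0-a>S0; S0-b>S1; S1-a>S1; S1-b>S2; S2-a>S2; S2-b>S3; S3-a>S3; S3-b>S4; S4-a>S4; S4-b>S4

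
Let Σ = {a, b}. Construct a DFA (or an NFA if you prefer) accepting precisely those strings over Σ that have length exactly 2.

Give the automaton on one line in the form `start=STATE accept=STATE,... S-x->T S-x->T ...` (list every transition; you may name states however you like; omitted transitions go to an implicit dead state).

We only need to distinguish lengths 0, 1, …, 2, and '>2'. Chain s0 → s1 → s2 → s3 on every symbol, with s3 looping. Accepting states: {s2}.
A 4-state machine:
        a   b  
>  s0   s1  s1 
   s1   s2  s2 
 * s2   s3  s3 
   s3   s3  s3 
(> = start, * = accepting)

start=s0 accept=s2 s0-a->s1 s0-b->s1 s1-a->s2 s1-b->s2 s2-a->s3 s2-b->s3 s3-a->s3 s3-b->s3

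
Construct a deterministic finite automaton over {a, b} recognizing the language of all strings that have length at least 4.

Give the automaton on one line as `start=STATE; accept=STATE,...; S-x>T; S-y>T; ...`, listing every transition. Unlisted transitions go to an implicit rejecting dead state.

Count input length up to 5: every symbol moves from q0 toward q5, which means 'more than 4' and absorbs. Accept from {q4, q5}.
        a   b  
>  q0   q1  q1 
   q1   q2  q2 
   q2   q3  q3 
   q3   q4  q4 
 * q4   q5  q5 
 * q5   q5  q5 
(> = start, * = accepting)

start=q0; accept=q4,q5; q0-a>q1; q0-b>q1; q1-a>q2; q1-b>q2; q2-a>q3; q2-b>q3; q3-a>q4; q3-b>q4; q4-a>q5; q4-b>q5; q5-a>q5; q5-b>q5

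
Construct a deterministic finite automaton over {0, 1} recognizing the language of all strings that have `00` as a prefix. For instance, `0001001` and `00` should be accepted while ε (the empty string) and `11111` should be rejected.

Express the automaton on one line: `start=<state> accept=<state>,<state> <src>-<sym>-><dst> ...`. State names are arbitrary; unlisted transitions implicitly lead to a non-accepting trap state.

start=q0 accept=q2 q0-0->q1 q0-1->q3 q1-0->q2 q1-1->q3 q2-0->q2 q2-1->q2 q3-0->q3 q3-1->q3

Check the first 2 symbols one by one: q0 through q1 record how many have matched `00` so far; any wrong symbol goes to the dead state q3. After all 2 match we enter the accepting sink q2.
4 states suffice.
        0   1  
>  q0   q1  q3 
   q1   q2  q3 
 * q2   q2  q2 
   q3   q3  q3 
(> = start, * = accepting)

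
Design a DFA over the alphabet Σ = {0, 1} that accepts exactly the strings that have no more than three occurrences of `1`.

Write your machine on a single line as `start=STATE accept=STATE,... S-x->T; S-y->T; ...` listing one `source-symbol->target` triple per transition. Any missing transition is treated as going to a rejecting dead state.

Only the number of `1`s matters, and only up to 4. Make a chain s0 → s1 → s2 → s3 → s4 advanced by each `1` (with s4 absorbing); every other symbol self-loops. The accepting set is {s0, s1, s2, s3}.
With 5 states:
        0   1  
>* s0   s0  s1 
 * s1   s1  s2 
 * s2   s2  s3 
 * s3   s3  s4 
   s4   s4  s4 
(> = start, * = accepting)

start=s0; accept=s0,s1,s2,s3; s0-0->s0; s0-1->s1; s1-0->s1; s1-1->s2; s2-0->s2; s2-1->s3; s3-0->s3; s3-1->s4; s4-0->s4; s4-1->s4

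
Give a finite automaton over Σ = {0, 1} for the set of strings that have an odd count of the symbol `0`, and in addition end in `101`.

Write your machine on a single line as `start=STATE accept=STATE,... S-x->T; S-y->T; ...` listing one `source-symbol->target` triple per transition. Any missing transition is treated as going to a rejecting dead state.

Run two small machines in parallel and take their product. One (2 states) tracks the count of `0`s modulo 2; the other (4 states) tracks how much of the suffix `101` has currently been matched. Each combined state is a pair, one component from each; accept when both components accept.
8 states suffice.
        0   1  
>  q0   q1  q2 
   q1   q0  q3 
   q2   q4  q2 
   q3   q5  q3 
   q4   q0  q6 
   q5   q1  q7 
 * q6   q5  q3 
   q7   q4  q2 
(> = start, * = accepting)

start=q0; accept=q6; q0-0->q1; q0-1->q2; q1-0->q0; q1-1->q3; q2-0->q4; q2-1->q2; q3-0->q5; q3-1->q3; q4-0->q0; q4-1->q6; q5-0->q1; q5-1->q7; q6-0->q5; q6-1->q3; q7-0->q4; q7-1->q2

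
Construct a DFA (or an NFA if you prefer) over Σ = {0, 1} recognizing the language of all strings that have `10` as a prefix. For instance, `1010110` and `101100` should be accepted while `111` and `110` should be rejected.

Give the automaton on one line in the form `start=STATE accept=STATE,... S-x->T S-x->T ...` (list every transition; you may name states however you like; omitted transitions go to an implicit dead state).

start=S0 accept=S2 S0-0->S3 S0-1->S1 S1-0->S2 S1-1->S3 S2-0->S2 S2-1->S2 S3-0->S3 S3-1->S3

Walk along `10` while the input agrees: from S0 take `1` to S1, and so on. Any deviation drops to the rejecting sink S3. Once S2 is reached the prefix is confirmed and every continuation is accepted.
With 4 states:
        0   1  
>  S0   S3  S1 
   S1   S2  S3 
 * S2   S2  S2 
   S3   S3  S3 
(> = start, * = accepting)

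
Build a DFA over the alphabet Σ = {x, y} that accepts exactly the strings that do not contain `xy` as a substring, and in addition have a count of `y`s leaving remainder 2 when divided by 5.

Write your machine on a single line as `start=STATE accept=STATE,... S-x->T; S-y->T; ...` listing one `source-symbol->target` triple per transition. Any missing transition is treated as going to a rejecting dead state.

start=A; accept=D,E; A-x->B; A-y->C; B-x->B; B-y->B; C-x->B; C-y->D; D-x->E; D-y->F; E-x->E; E-y->B; F-x->B; F-y->G; G-x->B; G-y->A

Handle the two conditions separately and then intersect. One (3 states) tracks partial matches of the forbidden pattern `xy`; the other (5 states) tracks the count of `y`s modulo 5. Each combined state is a pair, one component from each; accept when both components accept. Minimizing collapses redundant product states.
A 7-state machine:
       x  y 
>  A   B  C 
   B   B  B 
   C   B  D 
 * D   E  F 
 * E   E  B 
   F   B  G 
   G   B  A 
(> = start, * = accepting)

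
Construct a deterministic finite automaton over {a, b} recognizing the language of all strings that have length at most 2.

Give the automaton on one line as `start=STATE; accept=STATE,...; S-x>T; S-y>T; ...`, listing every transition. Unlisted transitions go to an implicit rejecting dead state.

start=q0; accept=q0,q1,q2; q0-a>q1; q0-b>q1; q1-a>q2; q1-b>q2; q2-a>q3; q2-b>q3; q3-a>q3; q3-b>q3

We only need to distinguish lengths 0, 1, …, 2, and '>2'. Chain q0 → q1 → q2 → q3 on every symbol, with q3 looping. Accepting states: {q0, q1, q2}.
A 4-state machine:
        a   b  
>* q0   q1  q1 
 * q1   q2  q2 
 * q2   q3  q3 
   q3   q3  q3 
(> = start, * = accepting)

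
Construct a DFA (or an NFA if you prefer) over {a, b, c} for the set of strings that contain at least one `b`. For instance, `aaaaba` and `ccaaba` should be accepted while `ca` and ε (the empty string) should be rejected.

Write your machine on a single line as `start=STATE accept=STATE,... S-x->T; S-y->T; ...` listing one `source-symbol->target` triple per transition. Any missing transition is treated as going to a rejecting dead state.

Only the number of `b`s matters, and only up to 2. Make a chain q0 → q1 → q2 advanced by each `b` (with q2 absorbing); every other symbol self-loops. The accepting set is {q1, q2}.
With 3 states:
        a   b   c  
>  q0   q0  q1  q0 
 * q1   q1  q2  q1 
 * q2   q2  q2  q2 
(> = start, * = accepting)

start=q0; accept=q1,q2; q0-a->q0; q0-b->q1; q0-c->q0; q1-a->q1; q1-b->q2; q1-c->q1; q2-a->q2; q2-b->q2; q2-c->q2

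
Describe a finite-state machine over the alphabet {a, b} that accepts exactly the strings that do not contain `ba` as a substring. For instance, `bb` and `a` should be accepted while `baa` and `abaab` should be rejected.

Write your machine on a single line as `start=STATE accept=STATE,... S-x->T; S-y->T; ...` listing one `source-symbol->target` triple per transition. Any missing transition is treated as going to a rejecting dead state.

This is the complement of 'contains `ba`'. Use the same substring-matching states — q0 through q2 holding how much of `ba` has just been matched — but flip the accepting set: everything except the trap q2 accepts.
        a   b  
>* q0   q0  q1 
 * q1   q2  q1 
   q2   q2  q2 
(> = start, * = accepting)

start=q0; accept=q0,q1; q0-a->q0; q0-b->q1; q1-a->q2; q1-b->q1; q2-a->q2; q2-b->q2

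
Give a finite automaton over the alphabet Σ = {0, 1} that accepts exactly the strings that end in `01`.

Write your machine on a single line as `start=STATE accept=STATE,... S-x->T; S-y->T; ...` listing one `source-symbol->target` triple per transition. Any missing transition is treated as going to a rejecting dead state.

Remember how much of `01` the current input suffix matches. State s0 means no match yet; s1 means the last symbol is `0`; s2 means the last 2 symbols are `01`. Only s2 accepts. On a mismatch, fall back to the longest proper suffix that is still a prefix of `01`.
3 states suffice.
        0   1  
>  s0   s1  s0 
   s1   s1  s2 
 * s2   s1  s0 
(> = start, * = accepting)

start=s0; accept=s2; s0-0->s1; s0-1->s0; s1-0->s1; s1-1->s2; s2-0->s1; s2-1->s0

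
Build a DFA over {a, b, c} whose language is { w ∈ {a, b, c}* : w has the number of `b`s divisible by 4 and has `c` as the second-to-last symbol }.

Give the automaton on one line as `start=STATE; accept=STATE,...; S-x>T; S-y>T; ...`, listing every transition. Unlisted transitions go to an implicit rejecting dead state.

start=q0; accept=q4,q5; q0-a>q0; q0-b>q1; q0-c>q2; q1-a>q1; q1-b>q3; q1-c>q1; q2-a>q4; q2-b>q1; q2-c>q5; q3-a>q3; q3-b>q6; q3-c>q3; q4-a>q0; q4-b>q1; q4-c>q2; q5-a>q4; q5-b>q1; q5-c>q5; q6-a>q6; q6-b>q0; q6-c>q7; q7-a>q6; q7-b>q4; q7-c>q7

Build one automaton per condition and run them in lockstep. One (4 states) tracks the count of `b`s modulo 4; the other (13 states) tracks the last 2 symbols read. Each combined state is a pair, one component from each; accept when both components accept. After merging equivalent states the machine shrinks.
With 8 states:
        a   b   c  
>  q0   q0  q1  q2 
   q1   q1  q3  q1 
   q2   q4  q1  q5 
   q3   q3  q6  q3 
 * q4   q0  q1  q2 
 * q5   q4  q1  q5 
   q6   q6  q0  q7 
   q7   q6  q4  q7 
(> = start, * = accepting)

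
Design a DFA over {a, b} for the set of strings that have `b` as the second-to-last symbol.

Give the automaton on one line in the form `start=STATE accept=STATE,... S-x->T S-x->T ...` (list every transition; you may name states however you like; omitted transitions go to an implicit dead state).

start=q0 accept=q5,q6 q0-a->q1 q0-b->q2 q1-a->q3 q1-b->q4 q2-a->q5 q2-b->q6 q3-a->q3 q3-b->q4 q4-a->q5 q4-b->q6 q5-a->q3 q5-b->q4 q6-a->q5 q6-b->q6

A DFA must remember the last 2 symbols (since which symbol is second-to-last isn't known until the input ends). Use one state per possible window of the last ≤2 symbols; accept from those whose window starts with `b`.
        a   b  
>  q0   q1  q2 
   q1   q3  q4 
   q2   q5  q6 
   q3   q3  q4 
   q4   q5  q6 
 * q5   q3  q4 
 * q6   q5  q6 
(> = start, * = accepting)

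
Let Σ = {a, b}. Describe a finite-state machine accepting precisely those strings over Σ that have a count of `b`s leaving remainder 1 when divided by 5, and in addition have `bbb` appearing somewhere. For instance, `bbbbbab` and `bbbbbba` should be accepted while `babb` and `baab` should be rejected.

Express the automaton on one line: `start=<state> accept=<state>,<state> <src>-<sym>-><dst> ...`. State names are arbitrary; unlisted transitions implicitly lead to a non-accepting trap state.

Build one automaton per condition and run them in lockstep. One (5 states) tracks the count of `b`s modulo 5; the other (4 states) tracks whether and how much of `bbb` has been seen. Each combined state is a pair, one component from each; accept when both components accept.
20 states suffice.
          a    b  
>  q0     q0   q1 
   q1     q2   q3 
   q2     q2   q4 
   q3     q5   q6 
   q4     q5   q7 
   q5     q5   q8 
   q6     q6   q9 
   q7    q10   q9 
   q8    q10  q11 
   q9     q9  q12 
   q10   q10  q13 
   q11   q14  q12 
   q12   q12  q15 
   q13   q14  q16 
   q14   q14  q17 
 * q15   q15  q18 
   q16    q0  q15 
   q17    q0  q19 
   q18   q18   q6 
   q19    q2  q18 
(> = start, * = accepting)

start=q0 accept=q15 q0-a->q0 q0-b->q1 q1-a->q2 q1-b->q3 q2-a->q2 q2-b->q4 q3-a->q5 q3-b->q6 q4-a->q5 q4-b->q7 q5-a->q5 q5-b->q8 q6-a->q6 q6-b->q9 q7-a->q10 q7-b->q9 q8-a->q10 q8-b->q11 q9-a->q9 q9-b->q12 q10-a->q10 q10-b->q13 q11-a->q14 q11-b->q12 q12-a->q12 q12-b->q15 q13-a->q14 q13-b->q16 q14-a->q14 q14-b->q17 q15-a->q15 q15-b->q18 q16-a->q0 q16-b->q15 q17-a->q0 q17-b->q19 q18-a->q18 q18-b->q6 q19-a->q2 q19-b->q18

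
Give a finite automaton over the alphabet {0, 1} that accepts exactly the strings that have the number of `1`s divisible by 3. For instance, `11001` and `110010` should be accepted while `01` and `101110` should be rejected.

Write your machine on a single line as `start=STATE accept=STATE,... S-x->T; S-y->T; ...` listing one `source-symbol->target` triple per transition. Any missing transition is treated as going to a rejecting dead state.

Keep the running count of `1`s modulo 3: each `1` advances along the cycle q0 → q1 → q2 → q0 while other symbols loop. Accept at q0.
        0   1  
>* q0   q0  q1 
   q1   q1  q2 
   q2   q2  q0 
(> = start, * = accepting)

start=q0; accept=q0; q0-0->q0; q0-1->q1; q1-0->q1; q1-1->q2; q2-0->q2; q2-1->q0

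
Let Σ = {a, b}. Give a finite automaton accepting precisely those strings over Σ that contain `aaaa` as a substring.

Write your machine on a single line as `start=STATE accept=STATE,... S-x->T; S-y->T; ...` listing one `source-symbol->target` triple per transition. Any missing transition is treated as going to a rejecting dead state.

start=s0; accept=s4; s0-a->s1; s0-b->s0; s1-a->s2; s1-b->s0; s2-a->s3; s2-b->s0; s3-a->s4; s3-b->s0; s4-a->s4; s4-b->s4

Track how much of `aaaa` has been matched so far: state s0 is no progress, s4 is the absorbing accept state reached once `aaaa` has occurred. Intermediate states record partial matches; on a mismatch, fall back to the longest reusable overlap.
A 5-state machine:
        a   b  
>  s0   s1  s0 
   s1   s2  s0 
   s2   s3  s0 
   s3   s4  s0 
 * s4   s4  s4 
(> = start, * = accepting)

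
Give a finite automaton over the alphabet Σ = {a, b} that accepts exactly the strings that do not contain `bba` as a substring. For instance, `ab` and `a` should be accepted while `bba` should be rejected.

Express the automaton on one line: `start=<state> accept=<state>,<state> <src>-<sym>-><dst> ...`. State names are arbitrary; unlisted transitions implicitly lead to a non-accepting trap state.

start=q0 accept=q0,q1,q2 q0-a->q0 q0-b->q1 q1-a->q0 q1-b->q2 q2-a->q3 q2-b->q2 q3-a->q3 q3-b->q3

Track partial matches of the forbidden pattern `bba`. State q3 is a dead state reached once `bba` has occurred; every other state accepts. q0 means no part of `bba` is currently matched.
        a   b  
>* q0   q0  q1 
 * q1   q0  q2 
 * q2   q3  q2 
   q3   q3  q3 
(> = start, * = accepting)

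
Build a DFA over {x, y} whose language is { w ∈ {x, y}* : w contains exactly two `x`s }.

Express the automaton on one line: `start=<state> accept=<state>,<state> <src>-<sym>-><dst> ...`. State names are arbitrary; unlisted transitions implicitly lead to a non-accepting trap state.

Count `x`s, saturating at 3: states q0 through q2 mean 0 through 2 `x`s seen; q3 means more than 2. Each `x` increments (capped at q3); other symbols loop. Accept from {q2}.
A 4-state machine:
        x   y  
>  q0   q1  q0 
   q1   q2  q1 
 * q2   q3  q2 
   q3   q3  q3 
(> = start, * = accepting)

start=q0 accept=q2 q0-x->q1 q0-y->q0 q1-x->q2 q1-y->q1 q2-x->q3 q2-y->q2 q3-x->q3 q3-y->q3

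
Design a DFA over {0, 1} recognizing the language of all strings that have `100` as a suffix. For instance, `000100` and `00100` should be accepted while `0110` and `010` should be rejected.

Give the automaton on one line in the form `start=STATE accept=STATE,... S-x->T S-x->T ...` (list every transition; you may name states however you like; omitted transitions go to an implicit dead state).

Remember how much of `100` the current input suffix matches. State q0 means no match yet; q1 means the last symbol is `1`; q2 means the last 2 symbols are `10`; q3 means the last 3 symbols are `100`. Only q3 accepts. On a mismatch, fall back to the longest proper suffix that is still a prefix of `100`.
With 4 states:
        0   1  
>  q0   q0  q1 
   q1   q2  q1 
   q2   q3  q1 
 * q3   q0  q1 
(> = start, * = accepting)

start=q0 accept=q3 q0-0->q0 q0-1->q1 q1-0->q2 q1-1->q1 q2-0->q3 q2-1->q1 q3-0->q0 q3-1->q1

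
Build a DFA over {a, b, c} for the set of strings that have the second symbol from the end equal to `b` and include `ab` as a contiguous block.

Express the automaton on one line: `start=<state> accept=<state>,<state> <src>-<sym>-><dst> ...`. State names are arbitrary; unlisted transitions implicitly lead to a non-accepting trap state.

Build one automaton per condition and run them in lockstep. One (13 states) tracks the last 2 symbols read; the other (3 states) tracks whether and how much of `ab` has been seen. Each combined state is a pair, one component from each; accept when both components accept. After merging equivalent states the machine shrinks.
6 states suffice.
        a   b   c  
>  q0   q1  q0  q0 
   q1   q1  q2  q0 
   q2   q3  q4  q3 
 * q3   q5  q2  q5 
 * q4   q3  q4  q3 
   q5   q5  q2  q5 
(> = start, * = accepting)

start=q0 accept=q3,q4 q0-a->q1 q0-b->q0 q0-c->q0 q1-a->q1 q1-b->q2 q1-c->q0 q2-a->q3 q2-b->q4 q2-c->q3 q3-a->q5 q3-b->q2 q3-c->q5 q4-a->q3 q4-b->q4 q4-c->q3 q5-a->q5 q5-b->q2 q5-c->q5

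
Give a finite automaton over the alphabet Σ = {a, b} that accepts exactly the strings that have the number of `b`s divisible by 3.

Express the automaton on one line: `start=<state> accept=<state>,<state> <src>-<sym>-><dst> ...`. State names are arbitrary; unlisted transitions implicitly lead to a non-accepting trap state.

start=q0 accept=q0 q0-a->q0 q0-b->q1 q1-a->q1 q1-b->q2 q2-a->q2 q2-b->q0

Keep the running count of `b`s modulo 3: each `b` advances along the cycle q0 → q1 → q2 → q0 while other symbols loop. Accept at q0.
        a   b  
>* q0   q0  q1 
   q1   q1  q2 
   q2   q2  q0 
(> = start, * = accepting)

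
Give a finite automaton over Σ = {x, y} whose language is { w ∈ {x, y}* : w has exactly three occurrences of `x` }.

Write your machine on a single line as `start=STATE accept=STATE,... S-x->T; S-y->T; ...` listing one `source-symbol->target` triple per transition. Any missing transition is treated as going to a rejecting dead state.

start=s0; accept=s3; s0-x->s1; s0-y->s0; s1-x->s2; s1-y->s1; s2-x->s3; s2-y->s2; s3-x->s4; s3-y->s3; s4-x->s4; s4-y->s4

Only the number of `x`s matters, and only up to 4. Make a chain s0 → s1 → s2 → s3 → s4 advanced by each `x` (with s4 absorbing); every other symbol self-loops. The accepting set is {s3}.
        x   y  
>  s0   s1  s0 
   s1   s2  s1 
   s2   s3  s2 
 * s3   s4  s3 
   s4   s4  s4 
(> = start, * = accepting)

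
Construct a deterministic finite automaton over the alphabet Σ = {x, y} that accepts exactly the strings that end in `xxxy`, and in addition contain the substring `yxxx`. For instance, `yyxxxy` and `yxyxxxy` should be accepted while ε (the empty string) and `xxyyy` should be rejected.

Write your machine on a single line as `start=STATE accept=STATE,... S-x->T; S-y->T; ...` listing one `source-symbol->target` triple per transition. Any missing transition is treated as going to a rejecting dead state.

Build one automaton per condition and run them in lockstep. One (5 states) tracks how much of the suffix `xxxy` has currently been matched; the other (5 states) tracks whether and how much of `yxxx` has been seen. Each combined state is a pair, one component from each; accept when both components accept. Minimizing collapses redundant product states.
With 6 states:
        x   y  
>  q0   q0  q1 
   q1   q2  q1 
   q2   q3  q1 
   q3   q4  q1 
   q4   q4  q5 
 * q5   q2  q1 
(> = start, * = accepting)

start=q0; accept=q5; q0-x->q0; q0-y->q1; q1-x->q2; q1-y->q1; q2-x->q3; q2-y->q1; q3-x->q4; q3-y->q1; q4-x->q4; q4-y->q5; q5-x->q2; q5-y->q1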